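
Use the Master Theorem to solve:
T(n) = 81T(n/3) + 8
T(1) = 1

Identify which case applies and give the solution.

a=81, b=3, f(n)=8. log_3(81) = 4. Since c=0 < 4, Case 1 applies: T(n) = Θ(n^log_b(a)) = O(n^4).

Answer: O(n^4) - Case 1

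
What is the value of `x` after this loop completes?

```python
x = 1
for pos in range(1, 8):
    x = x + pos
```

Start at 1, add 1 through 7
`x` takes the values: 1 → 2 → 4 → 7 → 11 → 16 → 22 → 29

Answer: 29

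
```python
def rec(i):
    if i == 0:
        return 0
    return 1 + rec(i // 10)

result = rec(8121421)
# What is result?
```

Count of digits of 8121421: 7

Answer: 7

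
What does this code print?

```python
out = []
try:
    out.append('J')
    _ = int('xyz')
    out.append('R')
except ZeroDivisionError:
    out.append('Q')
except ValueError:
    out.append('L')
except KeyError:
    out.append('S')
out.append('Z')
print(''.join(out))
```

Execution trace: 'J' (try body) → 'L' (except ValueError) → 'Z' (after the try/except). Output: JLZ

Answer: JLZ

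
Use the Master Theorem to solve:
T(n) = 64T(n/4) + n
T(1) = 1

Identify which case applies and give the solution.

a=64, b=4, f(n)=n. log_4(64) = 3. Since c=1 < 3, Case 1 applies: T(n) = Θ(n^log_b(a)) = O(n^3).

Answer: O(n^3) - Case 1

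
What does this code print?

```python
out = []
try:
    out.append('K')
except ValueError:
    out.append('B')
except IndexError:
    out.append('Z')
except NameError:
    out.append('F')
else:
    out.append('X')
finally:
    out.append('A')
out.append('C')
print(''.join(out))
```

Execution trace: 'K' (try body, no exception) → 'X' (else) → 'A' (finally) → 'C' (after the try/except). Output: KXAC

Answer: KXAC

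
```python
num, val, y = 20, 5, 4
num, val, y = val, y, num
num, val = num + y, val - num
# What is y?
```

Trace:
`num, val, y = 20, 5, 4` → num = 20; val = 5; y = 4
`num, val, y = val, y, num` → num = 5; val = 4; y = 20
`num, val = num + y, val - num` → num = 25; val = -1
So y = 20

Answer: 20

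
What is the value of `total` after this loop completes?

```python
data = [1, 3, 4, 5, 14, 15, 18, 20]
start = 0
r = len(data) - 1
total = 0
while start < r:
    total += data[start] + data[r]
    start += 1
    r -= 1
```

Sum of pairs from ends
`total` takes the values: 0 → 21 → 42 → 61 → 80

Answer: 80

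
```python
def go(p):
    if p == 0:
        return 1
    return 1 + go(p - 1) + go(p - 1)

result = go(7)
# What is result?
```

go(p) = 1 + 2·go(p-1), go(0)=1. Closed form: (1+1)·2^7 - 1 = 255.

Answer: 255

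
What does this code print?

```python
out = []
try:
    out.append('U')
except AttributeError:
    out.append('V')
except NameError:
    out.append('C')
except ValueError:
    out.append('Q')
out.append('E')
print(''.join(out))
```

Execution trace: 'U' (try body, no exception) → 'E' (after the try/except). Output: UE

Answer: UE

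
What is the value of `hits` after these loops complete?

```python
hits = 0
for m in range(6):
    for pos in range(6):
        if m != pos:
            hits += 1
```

6² - 6 (exclude diagonal)
`hits` takes the values: 0 → 1 → 2 → 3 → 4 → 5 → 6 → 7 → 8 → 9 → 10 → 11 → 12 → 13 → 14 → 15 → 16 → 17 → 18 → 19 → 20 → 21 → 22 → 23 → 24 → 25 → 26 → 27 → 28 → 29 → 30

Answer: 30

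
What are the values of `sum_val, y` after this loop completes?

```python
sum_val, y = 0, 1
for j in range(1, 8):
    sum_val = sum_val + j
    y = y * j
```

Sum and factorial of 1 to 7
`sum_val, y` takes the values: (0, 1) → (1, 1) → (3, 1) → (3, 2) → (6, 2) → (6, 6) → (10, 6) → (10, 24) → (15, 24) → (15, 120) → (21, 120) → (21, 720) → (28, 720) → (28, 5040)

Answer: 28, 5040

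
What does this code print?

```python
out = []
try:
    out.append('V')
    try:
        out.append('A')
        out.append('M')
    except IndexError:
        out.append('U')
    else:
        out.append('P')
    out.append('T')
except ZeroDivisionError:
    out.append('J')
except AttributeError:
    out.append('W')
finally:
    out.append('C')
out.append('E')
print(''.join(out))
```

Execution trace: 'V' (try body) → 'A' (inner try body) → 'M' (inner try body, no exception) → 'P' (inner else) → 'T' (try body, no exception) → 'C' (finally) → 'E' (after the try/except). Output: VAMPTCE

Answer: VAMPTCE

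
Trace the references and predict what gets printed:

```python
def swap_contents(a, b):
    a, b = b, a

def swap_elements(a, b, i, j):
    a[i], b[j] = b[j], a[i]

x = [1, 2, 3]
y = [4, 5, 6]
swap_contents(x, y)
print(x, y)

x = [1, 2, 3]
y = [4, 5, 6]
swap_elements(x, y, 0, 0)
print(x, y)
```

Key concept: parameter rebinding vs mutation.
Step by step:
`x = [1, 2, 3]` → x = [1, 2, 3]
`y = [4, 5, 6]` → y = [4, 5, 6]
`swap_contents(x, y)` → no visible change to tracked variables
`print(x, y)` → prints [1, 2, 3] [4, 5, 6]
`x = [1, 2, 3]` → x = [1, 2, 3]
`y = [4, 5, 6]` → y = [4, 5, 6]
`swap_elements(x, y, 0, 0)` → x = [4, 2, 3]; y = [1, 5, 6]
`print(x, y)` → prints [4, 2, 3] [1, 5, 6]

Answer:
[1, 2, 3] [4, 5, 6]
[4, 2, 3] [1, 5, 6]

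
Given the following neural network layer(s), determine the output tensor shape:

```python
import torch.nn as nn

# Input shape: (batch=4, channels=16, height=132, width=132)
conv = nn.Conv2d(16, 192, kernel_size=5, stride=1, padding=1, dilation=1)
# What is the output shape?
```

Input: (4, 16, 132, 132) -> Output: (4, 192, 130, 130)

Answer: (4, 192, 130, 130)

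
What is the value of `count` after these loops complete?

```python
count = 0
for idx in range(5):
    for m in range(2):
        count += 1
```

5 * 2 = 10
`count` takes the values: 0 → 1 → 2 → 3 → 4 → 5 → 6 → 7 → 8 → 9 → 10

Answer: 10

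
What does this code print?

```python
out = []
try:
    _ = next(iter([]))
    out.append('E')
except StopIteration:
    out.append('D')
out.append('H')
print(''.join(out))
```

Execution trace: 'D' (except StopIteration) → 'H' (after the try/except). Output: DH

Answer: DH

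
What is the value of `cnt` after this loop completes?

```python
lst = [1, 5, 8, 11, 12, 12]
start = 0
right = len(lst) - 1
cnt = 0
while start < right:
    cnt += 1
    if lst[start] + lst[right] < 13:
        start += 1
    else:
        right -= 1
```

Steps to find pair summing to 13
`cnt` takes the values: 0 → 1 → 2 → 3 → 4 → 5

Answer: 5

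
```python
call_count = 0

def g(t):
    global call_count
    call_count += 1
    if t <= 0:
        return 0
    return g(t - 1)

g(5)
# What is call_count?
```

Linear recursion stepping by 1: 6 calls from t=5 down to ≤0.

Answer: 6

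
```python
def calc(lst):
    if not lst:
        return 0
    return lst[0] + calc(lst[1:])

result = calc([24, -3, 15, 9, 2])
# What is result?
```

24 + (-3) + 15 + 9 + 2 + 0 = 47

Answer: 47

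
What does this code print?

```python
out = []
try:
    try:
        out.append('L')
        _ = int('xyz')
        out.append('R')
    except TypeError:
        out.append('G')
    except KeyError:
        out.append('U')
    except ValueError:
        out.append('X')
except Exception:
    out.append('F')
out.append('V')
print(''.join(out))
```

Execution trace: 'L' (inner try body) → 'X' (inner except ValueError) → 'V' (after the try/except). Output: LXV

Answer: LXV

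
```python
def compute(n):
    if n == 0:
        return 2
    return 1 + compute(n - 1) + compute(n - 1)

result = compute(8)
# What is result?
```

compute(n) = 1 + 2·compute(n-1), compute(0)=2. Closed form: (2+1)·2^8 - 1 = 767.

Answer: 767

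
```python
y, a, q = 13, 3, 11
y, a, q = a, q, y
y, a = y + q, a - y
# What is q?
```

Trace:
`y, a, q = 13, 3, 11` → y = 13; a = 3; q = 11
`y, a, q = a, q, y` → y = 3; a = 11; q = 13
`y, a = y + q, a - y` → y = 16; a = 8
So q = 13

Answer: 13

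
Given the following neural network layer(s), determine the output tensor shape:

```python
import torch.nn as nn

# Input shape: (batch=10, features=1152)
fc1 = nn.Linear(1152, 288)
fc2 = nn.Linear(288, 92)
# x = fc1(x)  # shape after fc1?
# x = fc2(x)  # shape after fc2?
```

Input: (10, 1152) -> after fc1: (10, 288) -> Output: (10, 92)

Answer: (10, 92)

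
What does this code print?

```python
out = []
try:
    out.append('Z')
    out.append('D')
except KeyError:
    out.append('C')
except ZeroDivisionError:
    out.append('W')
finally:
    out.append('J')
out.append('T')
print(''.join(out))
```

Execution trace: 'Z' (try body) → 'D' (try body, no exception) → 'J' (finally) → 'T' (after the try/except). Output: ZDJT

Answer: ZDJT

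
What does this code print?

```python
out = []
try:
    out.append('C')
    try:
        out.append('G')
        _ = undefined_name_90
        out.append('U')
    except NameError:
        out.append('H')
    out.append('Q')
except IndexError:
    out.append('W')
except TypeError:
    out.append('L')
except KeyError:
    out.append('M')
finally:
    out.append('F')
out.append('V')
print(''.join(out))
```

Execution trace: 'C' (try body) → 'G' (inner try body) → 'H' (inner except NameError) → 'Q' (try body, no exception) → 'F' (finally) → 'V' (after the try/except). Output: CGHQFV

Answer: CGHQFV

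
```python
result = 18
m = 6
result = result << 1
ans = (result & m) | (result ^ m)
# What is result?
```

Trace:
`result = 18` → result = 18
`m = 6` → m = 6
`result = result << 1` → result = 36
`ans = (result & m) | (result ^ m)` → ans = 38
So result = 36

Answer: 36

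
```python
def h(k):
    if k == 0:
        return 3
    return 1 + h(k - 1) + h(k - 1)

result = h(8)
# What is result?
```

h(k) = 1 + 2·h(k-1), h(0)=3. Closed form: (3+1)·2^8 - 1 = 1023.

Answer: 1023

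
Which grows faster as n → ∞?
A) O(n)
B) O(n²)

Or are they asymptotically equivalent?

O(n) vs O(n²): Higher order terms dominate.

Answer: B) O(n²) grows faster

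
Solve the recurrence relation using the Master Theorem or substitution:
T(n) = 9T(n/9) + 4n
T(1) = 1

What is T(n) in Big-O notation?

By Master Theorem: a=9, b=9, f(n)=4n. Since log_9(9) = 1 and f(n) = Θ(n^1), Case 2 applies. T(n) = O(n log n).

Answer: O(n log n)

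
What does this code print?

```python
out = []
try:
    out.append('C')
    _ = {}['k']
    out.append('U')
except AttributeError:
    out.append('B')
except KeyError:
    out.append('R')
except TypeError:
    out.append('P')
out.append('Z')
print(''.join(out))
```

Execution trace: 'C' (try body) → 'R' (except KeyError) → 'Z' (after the try/except). Output: CRZ

Answer: CRZ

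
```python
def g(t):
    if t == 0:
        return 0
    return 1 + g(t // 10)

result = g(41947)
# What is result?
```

Count of digits of 41947: 5

Answer: 5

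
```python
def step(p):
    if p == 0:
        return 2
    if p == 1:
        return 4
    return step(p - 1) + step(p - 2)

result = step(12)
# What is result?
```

Build up from base cases: step(0)=2, step(1)=4, step(2)=6, step(3)=10, step(4)=16, step(5)=26, step(6)=42, ..., step(12)=754

Answer: 754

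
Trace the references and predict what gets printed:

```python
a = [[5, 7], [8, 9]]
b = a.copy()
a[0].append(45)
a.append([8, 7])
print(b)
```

Key concept: shallow copy with nested lists.
Step by step:
`a = [[5, 7], [8, 9]]` → a = [[5, 7], [8, 9]]
`b = a.copy()` → b = [[5, 7], [8, 9]]
`a[0].append(45)` → a = [[5, 7, 45], [8, 9]]; b = [[5, 7, 45], [8, 9]]
`a.append([8, 7])` → a = [[5, 7, 45], [8, 9], [8, 7]]
`print(b)` → prints [[5, 7, 45], [8, 9]]

Answer: [[5, 7, 45], [8, 9]]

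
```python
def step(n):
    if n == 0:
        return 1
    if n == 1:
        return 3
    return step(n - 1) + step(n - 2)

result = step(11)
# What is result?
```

Build up from base cases: step(0)=1, step(1)=3, step(2)=4, step(3)=7, step(4)=11, step(5)=18, step(6)=29, ..., step(11)=322

Answer: 322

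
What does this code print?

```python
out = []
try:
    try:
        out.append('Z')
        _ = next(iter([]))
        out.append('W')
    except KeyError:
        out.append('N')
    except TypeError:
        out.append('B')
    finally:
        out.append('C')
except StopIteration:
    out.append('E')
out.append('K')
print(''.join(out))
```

Execution trace: 'Z' (try body) → 'C' (finally) → 'E' (outer except StopIteration) → 'K' (after the try/except). Output: ZCEK

Answer: ZCEK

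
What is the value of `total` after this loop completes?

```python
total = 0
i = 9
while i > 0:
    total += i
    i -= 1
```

Sum 9 down to 1
`total` takes the values: 0 → 9 → 17 → 24 → 30 → 35 → 39 → 42 → 44 → 45

Answer: 45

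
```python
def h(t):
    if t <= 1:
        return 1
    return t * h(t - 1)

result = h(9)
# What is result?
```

h(9) = 9 * 8 * 7 * 6 * 5 * 4 * 3 * 2 * 1 = 362880

Answer: 362880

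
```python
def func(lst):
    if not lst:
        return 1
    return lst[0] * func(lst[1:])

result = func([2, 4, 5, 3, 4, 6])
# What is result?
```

Product over [2, 4, 5, 3, 4, 6] = 2 * 4 * 5 * 3 * 4 * 6 = 2880

Answer: 2880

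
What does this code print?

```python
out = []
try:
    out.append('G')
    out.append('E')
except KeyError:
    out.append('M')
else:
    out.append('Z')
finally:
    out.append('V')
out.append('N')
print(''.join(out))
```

Execution trace: 'G' (try body) → 'E' (try body, no exception) → 'Z' (else) → 'V' (finally) → 'N' (after the try/except). Output: GEZVN

Answer: GEZVN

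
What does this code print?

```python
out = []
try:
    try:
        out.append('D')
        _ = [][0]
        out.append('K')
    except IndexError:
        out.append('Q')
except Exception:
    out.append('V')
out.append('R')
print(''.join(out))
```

Execution trace: 'D' (inner try body) → 'Q' (inner except IndexError) → 'R' (after the try/except). Output: DQR

Answer: DQR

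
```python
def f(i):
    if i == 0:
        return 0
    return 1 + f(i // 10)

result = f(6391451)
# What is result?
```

Count of digits of 6391451: 7

Answer: 7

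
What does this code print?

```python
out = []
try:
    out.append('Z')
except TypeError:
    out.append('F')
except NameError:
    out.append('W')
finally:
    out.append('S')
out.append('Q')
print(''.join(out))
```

Execution trace: 'Z' (try body, no exception) → 'S' (finally) → 'Q' (after the try/except). Output: ZSQ

Answer: ZSQ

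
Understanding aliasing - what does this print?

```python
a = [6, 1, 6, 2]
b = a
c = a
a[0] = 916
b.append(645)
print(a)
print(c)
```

Key concept: multiple aliases.
Step by step:
`a = [6, 1, 6, 2]` → a = [6, 1, 6, 2]
`b = a` → b = [6, 1, 6, 2] (same object as a)
`c = a` → c = [6, 1, 6, 2] (same object as a, b)
`a[0] = 916` → a = [916, 1, 6, 2] (same object as b, c); b = [916, 1, 6, 2] (same object as a, c); c = [916, 1, 6, 2] (same object as a, b)
`b.append(645)` → a = [916, 1, 6, 2, 645] (same object as b, c); b = [916, 1, 6, 2, 645] (same object as a, c); c = [916, 1, 6, 2, 645] (same object as a, b)
`print(a)` → prints [916, 1, 6, 2, 645]
`print(c)` → prints [916, 1, 6, 2, 645]

Answer:
[916, 1, 6, 2, 645]
[916, 1, 6, 2, 645]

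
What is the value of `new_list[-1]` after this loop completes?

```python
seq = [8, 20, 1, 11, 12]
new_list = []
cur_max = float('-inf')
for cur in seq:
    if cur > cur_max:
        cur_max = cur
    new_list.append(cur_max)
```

Running max ends at 20
`new_list` takes the values: [] → [8] → [8, 20] → [8, 20, 20] → [8, 20, 20, 20] → [8, 20, 20, 20, 20]
So `new_list[-1]` = 20

Answer: 20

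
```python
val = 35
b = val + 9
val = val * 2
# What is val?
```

Trace:
`val = 35` → val = 35
`b = val + 9` → b = 44
`val = val * 2` → val = 70
So val = 70

Answer: 70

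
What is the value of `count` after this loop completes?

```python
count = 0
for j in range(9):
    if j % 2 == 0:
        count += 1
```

Count numbers divisible by 2 in range(9)
`count` takes the values: 0 → 1 → 2 → 3 → 4 → 5

Answer: 5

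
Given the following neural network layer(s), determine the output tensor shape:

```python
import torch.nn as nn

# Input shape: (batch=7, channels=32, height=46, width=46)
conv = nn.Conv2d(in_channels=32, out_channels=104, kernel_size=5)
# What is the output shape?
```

Input: (7, 32, 46, 46) -> Output: (7, 104, 42, 42)

Answer: (7, 104, 42, 42)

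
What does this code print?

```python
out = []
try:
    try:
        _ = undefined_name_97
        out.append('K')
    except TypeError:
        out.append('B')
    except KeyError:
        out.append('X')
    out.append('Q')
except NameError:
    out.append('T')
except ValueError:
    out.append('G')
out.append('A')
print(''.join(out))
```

Execution trace: 'T' (except NameError) → 'A' (after the try/except). Output: TA

Answer: TA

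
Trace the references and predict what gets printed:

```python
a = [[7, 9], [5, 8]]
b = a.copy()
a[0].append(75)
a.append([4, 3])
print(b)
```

Key concept: shallow copy with nested lists.
Step by step:
`a = [[7, 9], [5, 8]]` → a = [[7, 9], [5, 8]]
`b = a.copy()` → b = [[7, 9], [5, 8]]
`a[0].append(75)` → a = [[7, 9, 75], [5, 8]]; b = [[7, 9, 75], [5, 8]]
`a.append([4, 3])` → a = [[7, 9, 75], [5, 8], [4, 3]]
`print(b)` → prints [[7, 9, 75], [5, 8]]

Answer: [[7, 9, 75], [5, 8]]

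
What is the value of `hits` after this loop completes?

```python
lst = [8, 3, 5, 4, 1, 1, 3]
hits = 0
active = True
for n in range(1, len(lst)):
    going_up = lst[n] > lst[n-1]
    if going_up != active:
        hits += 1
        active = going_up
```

Count direction changes in [8, 3, 5, 4, 1, 1, 3]
`hits` takes the values: 0 → 1 → 2 → 3 → 4

Answer: 4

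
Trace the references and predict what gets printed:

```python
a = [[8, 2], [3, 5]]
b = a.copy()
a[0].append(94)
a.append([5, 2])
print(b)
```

Key concept: shallow copy with nested lists.
Step by step:
`a = [[8, 2], [3, 5]]` → a = [[8, 2], [3, 5]]
`b = a.copy()` → b = [[8, 2], [3, 5]]
`a[0].append(94)` → a = [[8, 2, 94], [3, 5]]; b = [[8, 2, 94], [3, 5]]
`a.append([5, 2])` → a = [[8, 2, 94], [3, 5], [5, 2]]
`print(b)` → prints [[8, 2, 94], [3, 5]]

Answer: [[8, 2, 94], [3, 5]]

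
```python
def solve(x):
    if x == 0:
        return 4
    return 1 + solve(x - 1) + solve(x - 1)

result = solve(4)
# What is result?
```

solve(x) = 1 + 2·solve(x-1), solve(0)=4. Closed form: (4+1)·2^4 - 1 = 79.

Answer: 79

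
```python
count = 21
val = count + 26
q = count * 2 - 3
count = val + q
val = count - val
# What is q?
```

Trace:
`count = 21` → count = 21
`val = count + 26` → val = 47
`q = count * 2 - 3` → q = 39
`count = val + q` → count = 86
`val = count - val` → val = 39
So q = 39

Answer: 39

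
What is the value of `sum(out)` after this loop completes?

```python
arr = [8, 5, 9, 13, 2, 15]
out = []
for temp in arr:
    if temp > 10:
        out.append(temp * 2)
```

Sum of doubled values > 10
`out` takes the values: [] → [26] → [26, 30]
So `sum(out)` = 56

Answer: 56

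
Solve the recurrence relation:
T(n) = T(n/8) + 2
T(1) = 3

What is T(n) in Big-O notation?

Each step divides n by 8 and adds 2. After log_8(n) steps we reach T(1)=3. So T(n) = 2·log_8(n) + 3 = O(log n).

Answer: O(log n)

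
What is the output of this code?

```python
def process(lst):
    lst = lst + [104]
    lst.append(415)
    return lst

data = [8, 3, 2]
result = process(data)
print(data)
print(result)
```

Key concept: rebinding parameter vs mutation.
Step by step:
`data = [8, 3, 2]` → data = [8, 3, 2]
`result = process(data)` → result = [8, 3, 2, 104, 415]
`print(data)` → prints [8, 3, 2]
`print(result)` → prints [8, 3, 2, 104, 415]

Answer:
[8, 3, 2]
[8, 3, 2, 104, 415]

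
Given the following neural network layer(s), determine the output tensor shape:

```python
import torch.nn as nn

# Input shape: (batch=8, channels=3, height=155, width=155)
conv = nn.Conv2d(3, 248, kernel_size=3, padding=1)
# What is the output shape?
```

Input: (8, 3, 155, 155) -> Output: (8, 248, 155, 155)

Answer: (8, 248, 155, 155)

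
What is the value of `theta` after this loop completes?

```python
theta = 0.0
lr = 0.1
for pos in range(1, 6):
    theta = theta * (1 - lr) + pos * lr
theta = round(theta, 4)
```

Moving average with lr=0.1
`theta` takes the values: 0.0 → 0.1 → 0.29 → 0.561 → 0.9049 → 1.31441 → 1.3144

Answer: 1.3144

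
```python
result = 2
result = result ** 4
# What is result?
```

Trace:
`result = 2` → result = 2
`result = result ** 4` → result = 16
So result = 16

Answer: 16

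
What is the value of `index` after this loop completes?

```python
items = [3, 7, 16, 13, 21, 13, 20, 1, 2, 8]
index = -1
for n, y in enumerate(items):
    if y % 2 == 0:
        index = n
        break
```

First even number index in [3, 7, 16, 13, 21, 13, 20, 1, 2, 8]
`index` takes the values: -1 → 2

Answer: 2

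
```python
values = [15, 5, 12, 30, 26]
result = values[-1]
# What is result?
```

Trace:
`values = [15, 5, 12, 30, 26]` → values = [15, 5, 12, 30, 26]
`result = values[-1]` → result = 26
So result = 26

Answer: 26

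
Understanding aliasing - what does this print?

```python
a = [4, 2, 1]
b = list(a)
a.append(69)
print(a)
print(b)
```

Key concept: list() constructor creates copy.
Step by step:
`a = [4, 2, 1]` → a = [4, 2, 1]
`b = list(a)` → b = [4, 2, 1]
`a.append(69)` → a = [4, 2, 1, 69]
`print(a)` → prints [4, 2, 1, 69]
`print(b)` → prints [4, 2, 1]

Answer:
[4, 2, 1, 69]
[4, 2, 1]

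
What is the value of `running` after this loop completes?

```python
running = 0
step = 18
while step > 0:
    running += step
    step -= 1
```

Sum 18 down to 1
`running` takes the values: 0 → 18 → 35 → 51 → 66 → 80 → 93 → 105 → 116 → 126 → 135 → 143 → 150 → 156 → 161 → 165 → 168 → 170 → 171

Answer: 171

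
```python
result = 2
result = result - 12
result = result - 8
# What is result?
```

Trace:
`result = 2` → result = 2
`result = result - 12` → result = -10
`result = result - 8` → result = -18
So result = -18

Answer: -18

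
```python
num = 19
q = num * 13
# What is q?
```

Trace:
`num = 19` → num = 19
`q = num * 13` → q = 247
So q = 247

Answer: 247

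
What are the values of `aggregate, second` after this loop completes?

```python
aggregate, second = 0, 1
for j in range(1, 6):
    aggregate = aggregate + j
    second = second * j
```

Sum and factorial of 1 to 5
`aggregate, second` takes the values: (0, 1) → (1, 1) → (3, 1) → (3, 2) → (6, 2) → (6, 6) → (10, 6) → (10, 24) → (15, 24) → (15, 120)

Answer: 15, 120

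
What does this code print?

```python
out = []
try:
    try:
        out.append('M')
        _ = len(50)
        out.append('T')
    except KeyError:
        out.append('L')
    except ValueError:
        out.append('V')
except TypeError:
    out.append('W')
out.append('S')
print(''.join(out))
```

Execution trace: 'M' (try body) → 'W' (outer except TypeError) → 'S' (after the try/except). Output: MWS

Answer: MWS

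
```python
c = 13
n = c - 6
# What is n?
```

Trace:
`c = 13` → c = 13
`n = c - 6` → n = 7
So n = 7

Answer: 7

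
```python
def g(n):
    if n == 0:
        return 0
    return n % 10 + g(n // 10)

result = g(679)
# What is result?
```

Sum of digits of 679: 9 + 7 + 6 = 22

Answer: 22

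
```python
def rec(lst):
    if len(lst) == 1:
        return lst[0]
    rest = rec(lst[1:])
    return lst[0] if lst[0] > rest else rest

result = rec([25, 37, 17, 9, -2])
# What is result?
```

Recursive max over [25, 37, 17, 9, -2] = 37

Answer: 37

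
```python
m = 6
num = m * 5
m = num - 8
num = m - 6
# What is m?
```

Trace:
`m = 6` → m = 6
`num = m * 5` → num = 30
`m = num - 8` → m = 22
`num = m - 6` → num = 16
So m = 22

Answer: 22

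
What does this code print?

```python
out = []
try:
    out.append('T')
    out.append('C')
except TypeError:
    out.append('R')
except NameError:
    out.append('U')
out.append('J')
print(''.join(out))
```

Execution trace: 'T' (try body) → 'C' (try body, no exception) → 'J' (after the try/except). Output: TCJ

Answer: TCJ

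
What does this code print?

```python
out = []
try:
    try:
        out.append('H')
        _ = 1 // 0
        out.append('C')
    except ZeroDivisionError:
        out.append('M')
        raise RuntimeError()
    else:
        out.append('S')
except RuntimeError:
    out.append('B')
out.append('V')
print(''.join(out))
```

Execution trace: 'H' (inner try body) → 'M' (inner except ZeroDivisionError) → 'B' (outer except RuntimeError) → 'V' (after the try/except). Output: HMBV

Answer: HMBV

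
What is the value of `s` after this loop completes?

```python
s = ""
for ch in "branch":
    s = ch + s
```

Reverse 'branch'
`s` takes the values: "" → "b" → "rb" → "arb" → "narb" → "cnarb" → "hcnarb"

Answer: "hcnarb"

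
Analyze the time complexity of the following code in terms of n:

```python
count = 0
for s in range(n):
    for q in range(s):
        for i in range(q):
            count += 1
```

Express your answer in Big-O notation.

Each loop level contributes: n × n × n. Multiplying the contributions gives O(n^3).

Answer: O(n^3)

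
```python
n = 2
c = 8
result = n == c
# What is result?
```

Trace:
`n = 2` → n = 2
`c = 8` → c = 8
`result = n == c` → result = False
So result = False

Answer: False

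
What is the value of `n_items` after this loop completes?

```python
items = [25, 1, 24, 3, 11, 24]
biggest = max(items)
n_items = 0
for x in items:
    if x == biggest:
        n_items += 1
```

Count of max value 25 in [25, 1, 24, 3, 11, 24]
`n_items` takes the values: 0 → 1

Answer: 1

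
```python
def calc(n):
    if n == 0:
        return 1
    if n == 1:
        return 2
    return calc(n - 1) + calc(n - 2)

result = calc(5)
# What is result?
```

Build up from base cases: calc(0)=1, calc(1)=2, calc(2)=3, calc(3)=5, calc(4)=8, calc(5)=13

Answer: 13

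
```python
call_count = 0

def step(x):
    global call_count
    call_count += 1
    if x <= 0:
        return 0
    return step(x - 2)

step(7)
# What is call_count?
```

Linear recursion stepping by 2: 5 calls from x=7 down to ≤0.

Answer: 5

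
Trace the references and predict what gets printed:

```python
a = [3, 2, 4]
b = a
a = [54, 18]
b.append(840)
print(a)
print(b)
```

Key concept: rebinding vs mutation: a is rebound to a new list, b still points at the original.
Step by step:
`a = [3, 2, 4]` → a = [3, 2, 4]
`b = a` → b = [3, 2, 4] (same object as a)
`a = [54, 18]` → a = [54, 18]
`b.append(840)` → b = [3, 2, 4, 840]
`print(a)` → prints [54, 18]
`print(b)` → prints [3, 2, 4, 840]

Answer:
[54, 18]
[3, 2, 4, 840]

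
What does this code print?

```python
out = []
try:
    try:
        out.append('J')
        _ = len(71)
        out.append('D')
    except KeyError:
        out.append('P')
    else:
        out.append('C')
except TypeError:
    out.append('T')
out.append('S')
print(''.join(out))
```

Execution trace: 'J' (try body) → 'T' (outer except TypeError) → 'S' (after the try/except). Output: JTS

Answer: JTS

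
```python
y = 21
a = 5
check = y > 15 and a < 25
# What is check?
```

Trace:
`y = 21` → y = 21
`a = 5` → a = 5
`check = y > 15 and a < 25` → check = True
So check = True

Answer: True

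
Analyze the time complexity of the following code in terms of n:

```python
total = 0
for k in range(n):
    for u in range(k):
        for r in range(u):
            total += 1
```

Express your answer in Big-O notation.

Each loop level contributes: n × n × n. Multiplying the contributions gives O(n^3).

Answer: O(n^3)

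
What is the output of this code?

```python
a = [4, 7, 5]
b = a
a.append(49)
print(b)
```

Key concept: basic list aliasing.
Step by step:
`a = [4, 7, 5]` → a = [4, 7, 5]
`b = a` → b = [4, 7, 5] (same object as a)
`a.append(49)` → a = [4, 7, 5, 49] (same object as b); b = [4, 7, 5, 49] (same object as a)
`print(b)` → prints [4, 7, 5, 49]

Answer: [4, 7, 5, 49]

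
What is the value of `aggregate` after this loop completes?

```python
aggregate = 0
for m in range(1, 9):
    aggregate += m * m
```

Sum of squares 1² to 8² = 204
`aggregate` takes the values: 0 → 1 → 5 → 14 → 30 → 55 → 91 → 140 → 204

Answer: 204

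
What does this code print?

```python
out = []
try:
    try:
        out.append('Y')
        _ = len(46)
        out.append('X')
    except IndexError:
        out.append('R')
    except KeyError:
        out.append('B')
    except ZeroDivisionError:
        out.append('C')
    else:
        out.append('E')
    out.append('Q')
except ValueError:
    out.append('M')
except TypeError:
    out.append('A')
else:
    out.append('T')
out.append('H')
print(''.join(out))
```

Execution trace: 'Y' (inner try body) → 'A' (except TypeError) → 'H' (after the try/except). Output: YAH

Answer: YAH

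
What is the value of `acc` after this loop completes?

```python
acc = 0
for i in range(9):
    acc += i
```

Sum of 0 to 8 = 36
`acc` takes the values: 0 → 1 → 3 → 6 → 10 → 15 → 21 → 28 → 36

Answer: 36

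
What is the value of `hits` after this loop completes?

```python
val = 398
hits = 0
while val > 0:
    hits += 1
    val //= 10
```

Count digits by repeated division by 10
`hits` takes the values: 0 → 1 → 2 → 3

Answer: 3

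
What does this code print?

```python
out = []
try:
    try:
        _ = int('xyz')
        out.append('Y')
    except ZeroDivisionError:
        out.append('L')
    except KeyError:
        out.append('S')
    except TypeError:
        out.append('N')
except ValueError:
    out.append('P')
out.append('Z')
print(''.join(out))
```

Execution trace: 'P' (outer except ValueError) → 'Z' (after the try/except). Output: PZ

Answer: PZ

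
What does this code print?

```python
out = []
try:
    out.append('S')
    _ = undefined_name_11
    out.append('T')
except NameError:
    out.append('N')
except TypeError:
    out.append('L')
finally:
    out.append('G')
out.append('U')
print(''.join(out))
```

Execution trace: 'S' (try body) → 'N' (except NameError) → 'G' (finally) → 'U' (after the try/except). Output: SNGU

Answer: SNGU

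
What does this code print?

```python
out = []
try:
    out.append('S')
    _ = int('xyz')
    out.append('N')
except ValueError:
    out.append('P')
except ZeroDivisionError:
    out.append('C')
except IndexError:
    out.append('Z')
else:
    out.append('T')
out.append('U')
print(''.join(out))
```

Execution trace: 'S' (try body) → 'P' (except ValueError) → 'U' (after the try/except). Output: SPU

Answer: SPU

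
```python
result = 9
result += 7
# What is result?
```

Trace:
`result = 9` → result = 9
`result += 7` → result = 16
So result = 16

Answer: 16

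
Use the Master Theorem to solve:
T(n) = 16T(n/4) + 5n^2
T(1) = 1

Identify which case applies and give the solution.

a=16, b=4, f(n)=5n^2. log_4(16) = 2. Since c=2 = 2, Case 2 applies: T(n) = Θ(n^log_b(a) · log n) = O(n^2 log n).

Answer: O(n^2 log n) - Case 2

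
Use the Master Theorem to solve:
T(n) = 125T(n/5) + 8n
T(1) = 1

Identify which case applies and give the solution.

a=125, b=5, f(n)=8n. log_5(125) = 3. Since c=1 < 3, Case 1 applies: T(n) = Θ(n^log_b(a)) = O(n^3).

Answer: O(n^3) - Case 1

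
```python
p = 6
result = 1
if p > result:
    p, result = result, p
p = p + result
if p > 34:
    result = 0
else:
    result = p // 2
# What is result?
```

Trace:
`p = 6` → p = 6
`result = 1` → result = 1
`if p > result: ...` → p > result is True → p = 1; result = 6
`p = p + result` → p = 7
`if p > 34: ...` → p > 34 is False, take else branch → result = 3
So result = 3

Answer: 3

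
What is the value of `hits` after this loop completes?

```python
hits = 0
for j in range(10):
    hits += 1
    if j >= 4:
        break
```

Loop breaks when j reaches 4, hits is 5
`hits` takes the values: 0 → 1 → 2 → 3 → 4 → 5

Answer: 5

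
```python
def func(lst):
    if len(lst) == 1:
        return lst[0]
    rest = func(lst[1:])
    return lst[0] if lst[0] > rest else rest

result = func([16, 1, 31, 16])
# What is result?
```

Recursive max over [16, 1, 31, 16] = 31

Answer: 31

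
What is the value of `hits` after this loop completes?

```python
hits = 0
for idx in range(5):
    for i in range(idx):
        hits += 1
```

Triangle number: 0+1+2+...+4
`hits` takes the values: 0 → 1 → 2 → 3 → 4 → 5 → 6 → 7 → 8 → 9 → 10

Answer: 10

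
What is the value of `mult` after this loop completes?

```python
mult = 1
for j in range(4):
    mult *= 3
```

3^4 = 81
`mult` takes the values: 1 → 3 → 9 → 27 → 81

Answer: 81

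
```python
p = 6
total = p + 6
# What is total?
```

Trace:
`p = 6` → p = 6
`total = p + 6` → total = 12
So total = 12

Answer: 12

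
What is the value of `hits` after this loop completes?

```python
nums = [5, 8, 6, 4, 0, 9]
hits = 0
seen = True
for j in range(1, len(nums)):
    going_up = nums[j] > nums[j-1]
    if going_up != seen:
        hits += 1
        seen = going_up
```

Count direction changes in [5, 8, 6, 4, 0, 9]
`hits` takes the values: 0 → 1 → 2

Answer: 2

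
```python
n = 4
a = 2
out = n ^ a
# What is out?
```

Trace:
`n = 4` → n = 4
`a = 2` → a = 2
`out = n ^ a` → out = 6
So out = 6

Answer: 6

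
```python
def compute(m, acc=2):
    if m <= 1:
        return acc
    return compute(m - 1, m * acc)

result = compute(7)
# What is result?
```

Accumulator trace (n, acc): (7, 2) -> (6, 14) -> (5, 84) -> (4, 420) -> (3, 1680) -> (2, 5040) -> (1, 10080) -> return 10080

Answer: 10080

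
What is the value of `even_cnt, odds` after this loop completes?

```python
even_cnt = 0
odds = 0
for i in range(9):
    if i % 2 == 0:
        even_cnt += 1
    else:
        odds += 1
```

Count evens and odds in range(9)
`even_cnt, odds` takes the values: (0, 0) → (1, 0) → (1, 1) → (2, 1) → (2, 2) → (3, 2) → (3, 3) → (4, 3) → (4, 4) → (5, 4)

Answer: 5, 4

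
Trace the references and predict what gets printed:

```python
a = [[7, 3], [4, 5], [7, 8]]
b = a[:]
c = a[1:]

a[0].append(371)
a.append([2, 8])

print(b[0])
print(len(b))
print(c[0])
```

Key concept: slice with nested mutation.
Step by step:
`a = [[7, 3], [4, 5], [7, 8]]` → a = [[7, 3], [4, 5], [7, 8]]
`b = a[:]` → b = [[7, 3], [4, 5], [7, 8]]
`c = a[1:]` → c = [[4, 5], [7, 8]]
`a[0].append(371)` → a = [[7, 3, 371], [4, 5], [7, 8]]; b = [[7, 3, 371], [4, 5], [7, 8]]
`a.append([2, 8])` → a = [[7, 3, 371], [4, 5], [7, 8], [2, 8]]
`print(b[0])` → prints [7, 3, 371]
`print(len(b))` → prints 3
`print(c[0])` → prints [4, 5]

Answer:
[7, 3, 371]
3
[4, 5]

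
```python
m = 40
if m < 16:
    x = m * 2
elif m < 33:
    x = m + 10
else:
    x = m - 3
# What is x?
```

Trace:
`m = 40` → m = 40
`if m < 16: ...` → m < 16 is False, m < 33 is False, take else branch → x = 37
So x = 37

Answer: 37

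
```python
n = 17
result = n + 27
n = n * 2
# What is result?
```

Trace:
`n = 17` → n = 17
`result = n + 27` → result = 44
`n = n * 2` → n = 34
So result = 44

Answer: 44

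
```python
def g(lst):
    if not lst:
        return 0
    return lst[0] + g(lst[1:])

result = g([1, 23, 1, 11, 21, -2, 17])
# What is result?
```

1 + 23 + 1 + 11 + 21 + (-2) + 17 + 0 = 72

Answer: 72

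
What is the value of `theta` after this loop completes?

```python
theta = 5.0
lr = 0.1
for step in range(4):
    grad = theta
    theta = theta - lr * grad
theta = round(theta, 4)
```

Gradient descent: w = 5.0 * (1 - 0.1)^4
`theta` takes the values: 5.0 → 4.5 → 4.05 → 3.645 → 3.2805

Answer: 3.2805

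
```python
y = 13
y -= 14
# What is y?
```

Trace:
`y = 13` → y = 13
`y -= 14` → y = -1
So y = -1

Answer: -1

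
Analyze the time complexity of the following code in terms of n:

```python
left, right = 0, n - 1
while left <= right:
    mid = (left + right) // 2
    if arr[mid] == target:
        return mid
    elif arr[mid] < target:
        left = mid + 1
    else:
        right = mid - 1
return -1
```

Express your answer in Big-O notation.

This is Binary search in a sorted array. Time complexity: O(log n).

Answer: O(log n)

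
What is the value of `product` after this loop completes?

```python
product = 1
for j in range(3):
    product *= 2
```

2^3 = 8
`product` takes the values: 1 → 2 → 4 → 8

Answer: 8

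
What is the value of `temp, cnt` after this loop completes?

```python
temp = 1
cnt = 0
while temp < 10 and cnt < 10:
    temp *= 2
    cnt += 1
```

Double until >= 10 or 10 iterations
`temp, cnt` takes the values: (1, 0) → (2, 0) → (2, 1) → (4, 1) → (4, 2) → (8, 2) → (8, 3) → (16, 3) → (16, 4)

Answer: 16, 4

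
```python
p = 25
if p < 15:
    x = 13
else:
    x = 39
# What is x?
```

Trace:
`p = 25` → p = 25
`if p < 15: ...` → p < 15 is False, take else branch → x = 39
So x = 39

Answer: 39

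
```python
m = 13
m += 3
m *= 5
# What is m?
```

Trace:
`m = 13` → m = 13
`m += 3` → m = 16
`m *= 5` → m = 80
So m = 80

Answer: 80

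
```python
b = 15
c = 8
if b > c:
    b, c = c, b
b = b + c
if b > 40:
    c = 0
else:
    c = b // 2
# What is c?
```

Trace:
`b = 15` → b = 15
`c = 8` → c = 8
`if b > c: ...` → b > c is True → b = 8; c = 15
`b = b + c` → b = 23
`if b > 40: ...` → b > 40 is False, take else branch → c = 11
So c = 11

Answer: 11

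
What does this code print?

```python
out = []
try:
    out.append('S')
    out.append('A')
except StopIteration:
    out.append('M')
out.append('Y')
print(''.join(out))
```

Execution trace: 'S' (try body) → 'A' (try body, no exception) → 'Y' (after the try/except). Output: SAY

Answer: SAY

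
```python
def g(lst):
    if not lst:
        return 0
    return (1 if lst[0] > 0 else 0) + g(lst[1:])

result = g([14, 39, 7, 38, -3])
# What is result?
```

Count of positive elements in [14, 39, 7, 38, -3] = 4

Answer: 4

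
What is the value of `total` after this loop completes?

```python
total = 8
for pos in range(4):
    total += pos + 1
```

Start at 8, add 1 to 4 = 18
`total` takes the values: 8 → 9 → 11 → 14 → 18

Answer: 18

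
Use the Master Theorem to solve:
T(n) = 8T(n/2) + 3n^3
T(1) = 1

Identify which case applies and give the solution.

a=8, b=2, f(n)=3n^3. log_2(8) = 3. Since c=3 = 3, Case 2 applies: T(n) = Θ(n^log_b(a) · log n) = O(n^3 log n).

Answer: O(n^3 log n) - Case 2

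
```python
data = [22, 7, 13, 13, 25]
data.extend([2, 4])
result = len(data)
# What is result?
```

Trace:
`data = [22, 7, 13, 13, 25]` → data = [22, 7, 13, 13, 25]
`data.extend([2, 4])` → data = [22, 7, 13, 13, 25, 2, 4]
`result = len(data)` → result = 7
So result = 7

Answer: 7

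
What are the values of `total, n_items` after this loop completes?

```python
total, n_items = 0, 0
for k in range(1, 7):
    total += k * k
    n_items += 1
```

Sum of squares and count
`total, n_items` takes the values: (0, 0) → (1, 0) → (1, 1) → (5, 1) → (5, 2) → (14, 2) → (14, 3) → (30, 3) → (30, 4) → (55, 4) → (55, 5) → (91, 5) → (91, 6)

Answer: 91, 6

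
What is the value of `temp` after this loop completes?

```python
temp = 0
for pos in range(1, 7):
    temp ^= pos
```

XOR of 1 to 6
`temp` takes the values: 0 → 1 → 3 → 0 → 4 → 1 → 7

Answer: 7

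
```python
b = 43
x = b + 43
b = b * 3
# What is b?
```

Trace:
`b = 43` → b = 43
`x = b + 43` → x = 86
`b = b * 3` → b = 129
So b = 129

Answer: 129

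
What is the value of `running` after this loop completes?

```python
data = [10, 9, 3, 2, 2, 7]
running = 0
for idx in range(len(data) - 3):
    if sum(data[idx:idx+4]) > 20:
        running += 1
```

Count windows with sum > 20
`running` takes the values: 0 → 1

Answer: 1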